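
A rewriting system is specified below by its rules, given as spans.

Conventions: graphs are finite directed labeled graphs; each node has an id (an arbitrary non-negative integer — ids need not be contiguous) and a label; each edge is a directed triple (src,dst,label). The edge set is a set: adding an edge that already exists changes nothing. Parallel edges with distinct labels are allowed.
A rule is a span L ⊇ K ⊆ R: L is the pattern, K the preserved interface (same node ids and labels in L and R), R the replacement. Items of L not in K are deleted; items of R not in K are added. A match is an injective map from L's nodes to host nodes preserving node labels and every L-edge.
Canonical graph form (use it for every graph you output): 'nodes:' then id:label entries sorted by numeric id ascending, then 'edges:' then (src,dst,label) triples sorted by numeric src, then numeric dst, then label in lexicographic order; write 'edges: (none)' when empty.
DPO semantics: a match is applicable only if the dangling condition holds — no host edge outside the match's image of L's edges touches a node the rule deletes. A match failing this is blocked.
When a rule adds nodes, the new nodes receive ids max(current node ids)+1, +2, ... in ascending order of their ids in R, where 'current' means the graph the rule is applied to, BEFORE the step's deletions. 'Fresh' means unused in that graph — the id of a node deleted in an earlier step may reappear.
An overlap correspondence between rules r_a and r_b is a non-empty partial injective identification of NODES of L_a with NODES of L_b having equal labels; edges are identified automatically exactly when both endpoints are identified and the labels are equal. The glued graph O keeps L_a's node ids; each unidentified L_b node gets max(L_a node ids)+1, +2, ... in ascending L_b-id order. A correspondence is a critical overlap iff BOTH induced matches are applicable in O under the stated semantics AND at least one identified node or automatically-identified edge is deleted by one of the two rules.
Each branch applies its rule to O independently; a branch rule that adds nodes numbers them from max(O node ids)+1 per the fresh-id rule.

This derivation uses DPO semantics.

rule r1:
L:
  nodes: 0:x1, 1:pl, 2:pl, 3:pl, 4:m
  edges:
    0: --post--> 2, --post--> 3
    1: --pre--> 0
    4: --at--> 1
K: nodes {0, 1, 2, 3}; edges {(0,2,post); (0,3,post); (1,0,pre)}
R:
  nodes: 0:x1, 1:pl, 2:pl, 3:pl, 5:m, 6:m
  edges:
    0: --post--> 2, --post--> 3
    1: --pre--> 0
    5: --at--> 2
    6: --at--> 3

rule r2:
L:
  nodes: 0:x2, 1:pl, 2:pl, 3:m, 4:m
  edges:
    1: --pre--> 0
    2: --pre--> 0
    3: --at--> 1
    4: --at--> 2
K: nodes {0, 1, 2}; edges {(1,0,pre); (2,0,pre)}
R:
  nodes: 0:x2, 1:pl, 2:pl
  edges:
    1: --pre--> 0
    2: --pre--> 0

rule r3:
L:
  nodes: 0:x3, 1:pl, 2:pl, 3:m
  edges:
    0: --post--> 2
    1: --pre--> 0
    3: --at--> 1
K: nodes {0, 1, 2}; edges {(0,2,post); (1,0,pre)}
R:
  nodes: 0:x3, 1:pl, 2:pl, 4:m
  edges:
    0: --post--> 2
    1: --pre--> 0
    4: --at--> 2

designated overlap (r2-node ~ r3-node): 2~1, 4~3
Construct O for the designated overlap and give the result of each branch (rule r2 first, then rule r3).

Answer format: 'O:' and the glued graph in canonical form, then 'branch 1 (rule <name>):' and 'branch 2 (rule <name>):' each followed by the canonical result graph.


O:
nodes: 0:x2, 1:pl, 2:pl, 3:m, 4:m, 5:x3, 6:pl
edges: (1,0,pre); (2,0,pre); (2,5,pre); (3,1,at); (4,2,at); (5,6,post)
branch 1 (rule r2):
nodes: 0:x2, 1:pl, 2:pl, 5:x3, 6:pl
edges: (1,0,pre); (2,0,pre); (2,5,pre); (5,6,post)
branch 2 (rule r3):
nodes: 0:x2, 1:pl, 2:pl, 3:m, 5:x3, 6:pl, 7:m
edges: (1,0,pre); (2,0,pre); (2,5,pre); (3,1,at); (5,6,post); (7,6,at)


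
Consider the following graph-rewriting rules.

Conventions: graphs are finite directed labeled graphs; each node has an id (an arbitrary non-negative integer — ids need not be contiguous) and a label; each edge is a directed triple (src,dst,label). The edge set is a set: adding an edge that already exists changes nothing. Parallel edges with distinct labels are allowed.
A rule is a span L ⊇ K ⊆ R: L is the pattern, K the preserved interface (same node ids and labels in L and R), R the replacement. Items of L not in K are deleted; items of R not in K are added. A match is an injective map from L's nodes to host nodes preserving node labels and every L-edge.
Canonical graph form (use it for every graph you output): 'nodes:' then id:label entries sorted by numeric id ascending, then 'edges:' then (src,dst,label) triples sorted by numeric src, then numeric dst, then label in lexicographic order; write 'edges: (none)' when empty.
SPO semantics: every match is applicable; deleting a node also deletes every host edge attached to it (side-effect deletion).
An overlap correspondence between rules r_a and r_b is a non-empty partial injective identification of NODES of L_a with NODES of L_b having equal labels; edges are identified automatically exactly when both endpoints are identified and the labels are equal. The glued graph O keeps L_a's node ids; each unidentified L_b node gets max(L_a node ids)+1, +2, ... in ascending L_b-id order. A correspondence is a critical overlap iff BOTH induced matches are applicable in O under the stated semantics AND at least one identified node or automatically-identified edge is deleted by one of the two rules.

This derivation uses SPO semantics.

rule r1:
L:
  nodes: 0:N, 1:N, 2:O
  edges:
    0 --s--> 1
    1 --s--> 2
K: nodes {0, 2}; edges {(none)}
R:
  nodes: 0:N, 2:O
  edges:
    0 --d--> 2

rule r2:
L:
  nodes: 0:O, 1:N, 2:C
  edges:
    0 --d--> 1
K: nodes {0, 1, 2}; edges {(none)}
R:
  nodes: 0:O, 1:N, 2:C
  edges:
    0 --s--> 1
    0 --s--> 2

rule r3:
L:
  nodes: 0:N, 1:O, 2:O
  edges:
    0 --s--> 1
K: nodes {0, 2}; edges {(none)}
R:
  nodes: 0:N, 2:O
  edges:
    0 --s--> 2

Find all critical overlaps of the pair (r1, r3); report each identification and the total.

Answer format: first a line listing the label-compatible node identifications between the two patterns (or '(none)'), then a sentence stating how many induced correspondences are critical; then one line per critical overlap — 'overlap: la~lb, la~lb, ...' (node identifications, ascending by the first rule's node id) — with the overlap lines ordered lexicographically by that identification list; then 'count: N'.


label-compatible node identifications between L(r1) and L(r3): 0~0, 1~0, 2~1, 2~2
5 of the induced correspondences are critical overlaps of r1 and r3.
overlap: 0~0, 2~1
overlap: 1~0
overlap: 1~0, 2~1
overlap: 1~0, 2~2
overlap: 2~1
count: 5


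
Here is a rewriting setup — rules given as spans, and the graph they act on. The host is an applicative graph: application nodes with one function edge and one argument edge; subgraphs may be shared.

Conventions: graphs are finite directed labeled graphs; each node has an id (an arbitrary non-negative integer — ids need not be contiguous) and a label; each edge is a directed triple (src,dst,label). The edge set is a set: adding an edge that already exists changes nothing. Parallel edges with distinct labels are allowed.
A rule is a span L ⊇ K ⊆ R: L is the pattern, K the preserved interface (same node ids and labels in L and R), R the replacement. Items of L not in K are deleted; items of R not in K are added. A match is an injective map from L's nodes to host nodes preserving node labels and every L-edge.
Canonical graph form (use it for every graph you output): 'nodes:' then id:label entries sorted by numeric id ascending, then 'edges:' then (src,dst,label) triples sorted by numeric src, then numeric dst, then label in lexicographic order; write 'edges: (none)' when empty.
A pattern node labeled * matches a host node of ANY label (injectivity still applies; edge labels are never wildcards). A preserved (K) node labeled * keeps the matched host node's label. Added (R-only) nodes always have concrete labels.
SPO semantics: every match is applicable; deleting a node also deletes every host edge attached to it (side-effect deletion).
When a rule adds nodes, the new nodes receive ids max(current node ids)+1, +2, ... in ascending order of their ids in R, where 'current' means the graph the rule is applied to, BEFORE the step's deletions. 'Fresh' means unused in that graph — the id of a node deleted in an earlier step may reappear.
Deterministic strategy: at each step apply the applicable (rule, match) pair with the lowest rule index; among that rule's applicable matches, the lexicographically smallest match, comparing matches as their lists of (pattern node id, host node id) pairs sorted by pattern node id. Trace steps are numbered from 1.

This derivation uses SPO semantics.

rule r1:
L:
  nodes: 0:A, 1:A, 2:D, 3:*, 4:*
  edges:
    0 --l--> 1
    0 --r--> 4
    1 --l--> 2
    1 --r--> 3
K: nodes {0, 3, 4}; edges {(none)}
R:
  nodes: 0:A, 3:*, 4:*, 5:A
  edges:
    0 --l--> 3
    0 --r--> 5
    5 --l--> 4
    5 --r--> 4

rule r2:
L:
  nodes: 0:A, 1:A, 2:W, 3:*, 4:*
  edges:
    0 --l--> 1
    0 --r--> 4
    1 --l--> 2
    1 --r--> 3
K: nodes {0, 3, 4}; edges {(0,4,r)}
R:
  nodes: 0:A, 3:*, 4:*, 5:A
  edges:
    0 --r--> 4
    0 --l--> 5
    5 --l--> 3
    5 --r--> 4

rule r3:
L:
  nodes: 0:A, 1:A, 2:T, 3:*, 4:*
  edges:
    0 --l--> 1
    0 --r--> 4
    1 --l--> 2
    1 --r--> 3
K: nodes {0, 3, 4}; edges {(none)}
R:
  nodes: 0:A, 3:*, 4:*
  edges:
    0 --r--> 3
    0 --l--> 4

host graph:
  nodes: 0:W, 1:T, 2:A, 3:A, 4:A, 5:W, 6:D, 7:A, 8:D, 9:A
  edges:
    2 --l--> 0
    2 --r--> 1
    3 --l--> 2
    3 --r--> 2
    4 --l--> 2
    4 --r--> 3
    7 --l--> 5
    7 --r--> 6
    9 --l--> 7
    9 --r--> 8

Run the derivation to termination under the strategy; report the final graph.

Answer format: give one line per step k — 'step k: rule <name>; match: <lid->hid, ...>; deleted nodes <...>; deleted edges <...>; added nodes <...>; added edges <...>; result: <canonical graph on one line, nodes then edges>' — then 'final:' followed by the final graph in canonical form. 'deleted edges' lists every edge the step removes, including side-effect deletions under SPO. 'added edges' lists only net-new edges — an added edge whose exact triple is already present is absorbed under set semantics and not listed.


step 1: rule r2; match: 0->4, 1->2, 2->0, 3->1, 4->3; deleted nodes 0, 2; deleted edges (2,0,l); (2,1,r); (3,2,l); (3,2,r); (4,2,l); added nodes 10; added edges (4,10,l); (10,1,l); (10,3,r); result: nodes: 1:T, 3:A, 4:A, 5:W, 6:D, 7:A, 8:D, 9:A, 10:A edges: (4,3,r); (4,10,l); (7,5,l); (7,6,r); (9,7,l); (9,8,r); (10,1,l); (10,3,r)
step 2: rule r2; match: 0->9, 1->7, 2->5, 3->6, 4->8; deleted nodes 5, 7; deleted edges (7,5,l); (7,6,r); (9,7,l); added nodes 11; added edges (9,11,l); (11,6,l); (11,8,r); result: nodes: 1:T, 3:A, 4:A, 6:D, 8:D, 9:A, 10:A, 11:A edges: (4,3,r); (4,10,l); (9,8,r); (9,11,l); (10,1,l); (10,3,r); (11,6,l); (11,8,r)
final:
nodes: 1:T, 3:A, 4:A, 6:D, 8:D, 9:A, 10:A, 11:A
edges: (4,3,r); (4,10,l); (9,8,r); (9,11,l); (10,1,l); (10,3,r); (11,6,l); (11,8,r)


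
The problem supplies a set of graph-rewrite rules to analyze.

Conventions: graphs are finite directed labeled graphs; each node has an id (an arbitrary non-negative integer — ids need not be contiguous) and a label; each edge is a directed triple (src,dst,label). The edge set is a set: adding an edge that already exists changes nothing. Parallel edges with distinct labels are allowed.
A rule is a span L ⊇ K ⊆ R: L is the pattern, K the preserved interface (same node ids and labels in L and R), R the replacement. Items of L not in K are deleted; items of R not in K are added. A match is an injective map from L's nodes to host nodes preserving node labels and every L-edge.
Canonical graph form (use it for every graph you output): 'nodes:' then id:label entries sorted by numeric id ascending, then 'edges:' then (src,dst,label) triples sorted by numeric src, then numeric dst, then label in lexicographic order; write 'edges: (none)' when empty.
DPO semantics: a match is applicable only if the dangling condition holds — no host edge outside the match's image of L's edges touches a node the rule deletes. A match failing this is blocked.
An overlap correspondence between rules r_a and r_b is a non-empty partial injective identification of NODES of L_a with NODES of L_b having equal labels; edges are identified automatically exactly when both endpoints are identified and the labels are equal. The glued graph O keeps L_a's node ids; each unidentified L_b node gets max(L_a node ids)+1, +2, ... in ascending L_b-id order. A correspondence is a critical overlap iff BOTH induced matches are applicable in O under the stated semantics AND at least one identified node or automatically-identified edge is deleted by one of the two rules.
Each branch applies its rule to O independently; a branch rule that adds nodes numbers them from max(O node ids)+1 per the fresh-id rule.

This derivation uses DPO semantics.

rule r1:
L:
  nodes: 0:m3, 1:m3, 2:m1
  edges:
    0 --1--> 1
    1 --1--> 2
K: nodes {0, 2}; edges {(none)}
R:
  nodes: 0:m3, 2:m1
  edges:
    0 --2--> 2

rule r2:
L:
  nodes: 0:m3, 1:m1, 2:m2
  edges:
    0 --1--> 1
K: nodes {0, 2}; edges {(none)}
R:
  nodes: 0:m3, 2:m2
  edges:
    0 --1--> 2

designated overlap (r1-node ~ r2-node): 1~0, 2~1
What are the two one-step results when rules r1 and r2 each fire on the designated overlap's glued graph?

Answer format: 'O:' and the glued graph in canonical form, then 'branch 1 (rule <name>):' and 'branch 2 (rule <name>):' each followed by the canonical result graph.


O:
nodes: 0:m3, 1:m3, 2:m1, 3:m2
edges: (0,1,1); (1,2,1)
branch 1 (rule r1):
nodes: 0:m3, 2:m1, 3:m2
edges: (0,2,2)
branch 2 (rule r2):
nodes: 0:m3, 1:m3, 3:m2
edges: (0,1,1); (1,3,1)


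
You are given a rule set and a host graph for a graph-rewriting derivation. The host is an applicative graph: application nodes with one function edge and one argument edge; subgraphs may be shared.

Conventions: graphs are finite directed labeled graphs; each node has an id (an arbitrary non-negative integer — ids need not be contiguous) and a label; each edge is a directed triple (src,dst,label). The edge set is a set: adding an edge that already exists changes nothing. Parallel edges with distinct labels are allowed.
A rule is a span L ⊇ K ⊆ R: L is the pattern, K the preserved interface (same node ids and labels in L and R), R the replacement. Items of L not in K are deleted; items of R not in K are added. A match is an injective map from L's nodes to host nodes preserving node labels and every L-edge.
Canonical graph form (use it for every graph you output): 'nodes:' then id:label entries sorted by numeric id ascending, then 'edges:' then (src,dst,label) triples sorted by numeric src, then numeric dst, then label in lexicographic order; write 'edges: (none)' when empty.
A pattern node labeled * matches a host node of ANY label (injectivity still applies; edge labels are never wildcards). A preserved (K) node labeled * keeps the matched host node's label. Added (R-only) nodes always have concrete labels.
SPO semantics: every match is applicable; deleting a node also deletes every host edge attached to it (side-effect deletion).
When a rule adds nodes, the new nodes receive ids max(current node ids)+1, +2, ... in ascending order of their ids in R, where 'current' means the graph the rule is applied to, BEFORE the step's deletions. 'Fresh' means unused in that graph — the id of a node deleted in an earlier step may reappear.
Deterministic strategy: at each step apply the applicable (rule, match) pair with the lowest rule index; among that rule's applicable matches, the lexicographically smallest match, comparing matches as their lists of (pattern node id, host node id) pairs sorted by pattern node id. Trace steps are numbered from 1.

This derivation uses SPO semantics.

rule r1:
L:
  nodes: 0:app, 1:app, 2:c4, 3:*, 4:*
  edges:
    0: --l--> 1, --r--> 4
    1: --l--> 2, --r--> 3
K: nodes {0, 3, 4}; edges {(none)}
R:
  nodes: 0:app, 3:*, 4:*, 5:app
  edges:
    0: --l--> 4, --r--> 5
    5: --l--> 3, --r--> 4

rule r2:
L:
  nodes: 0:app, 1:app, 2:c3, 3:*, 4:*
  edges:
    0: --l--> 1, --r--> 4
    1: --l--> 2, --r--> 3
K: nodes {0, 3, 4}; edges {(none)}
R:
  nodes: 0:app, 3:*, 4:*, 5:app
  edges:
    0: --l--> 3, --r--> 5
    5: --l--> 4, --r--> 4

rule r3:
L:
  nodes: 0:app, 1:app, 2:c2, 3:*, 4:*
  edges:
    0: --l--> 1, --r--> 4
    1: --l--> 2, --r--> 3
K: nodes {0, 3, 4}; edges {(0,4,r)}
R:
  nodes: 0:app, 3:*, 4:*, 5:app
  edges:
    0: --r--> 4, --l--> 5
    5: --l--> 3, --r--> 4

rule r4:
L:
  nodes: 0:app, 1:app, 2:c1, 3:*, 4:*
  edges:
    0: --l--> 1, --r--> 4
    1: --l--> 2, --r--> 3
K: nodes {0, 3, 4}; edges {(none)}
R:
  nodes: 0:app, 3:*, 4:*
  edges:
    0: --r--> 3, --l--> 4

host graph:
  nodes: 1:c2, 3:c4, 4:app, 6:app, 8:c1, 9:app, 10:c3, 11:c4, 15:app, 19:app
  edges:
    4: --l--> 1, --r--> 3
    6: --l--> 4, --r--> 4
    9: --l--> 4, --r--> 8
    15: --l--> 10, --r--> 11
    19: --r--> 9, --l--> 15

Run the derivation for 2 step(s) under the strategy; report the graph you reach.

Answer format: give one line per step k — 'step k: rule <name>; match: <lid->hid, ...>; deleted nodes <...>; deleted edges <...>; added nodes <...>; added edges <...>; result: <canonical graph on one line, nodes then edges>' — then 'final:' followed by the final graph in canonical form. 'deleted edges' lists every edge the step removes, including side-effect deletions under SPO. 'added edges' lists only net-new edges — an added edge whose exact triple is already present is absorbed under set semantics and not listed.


step 1: rule r2; match: 0->19, 1->15, 2->10, 3->11, 4->9; deleted nodes 10, 15; deleted edges (15,10,l); (15,11,r); (19,9,r); (19,15,l); added nodes 20; added edges (19,11,l); (19,20,r); (20,9,l); (20,9,r); result: nodes: 1:c2, 3:c4, 4:app, 6:app, 8:c1, 9:app, 11:c4, 19:app, 20:app edges: (4,1,l); (4,3,r); (6,4,l); (6,4,r); (9,4,l); (9,8,r); (19,11,l); (19,20,r); (20,9,l); (20,9,r)
step 2: rule r3; match: 0->9, 1->4, 2->1, 3->3, 4->8; deleted nodes 1, 4; deleted edges (4,1,l); (4,3,r); (6,4,l); (6,4,r); (9,4,l); added nodes 21; added edges (9,21,l); (21,3,l); (21,8,r); result: nodes: 3:c4, 6:app, 8:c1, 9:app, 11:c4, 19:app, 20:app, 21:app edges: (9,8,r); (9,21,l); (19,11,l); (19,20,r); (20,9,l); (20,9,r); (21,3,l); (21,8,r)
final:
nodes: 3:c4, 6:app, 8:c1, 9:app, 11:c4, 19:app, 20:app, 21:app
edges: (9,8,r); (9,21,l); (19,11,l); (19,20,r); (20,9,l); (20,9,r); (21,3,l); (21,8,r)


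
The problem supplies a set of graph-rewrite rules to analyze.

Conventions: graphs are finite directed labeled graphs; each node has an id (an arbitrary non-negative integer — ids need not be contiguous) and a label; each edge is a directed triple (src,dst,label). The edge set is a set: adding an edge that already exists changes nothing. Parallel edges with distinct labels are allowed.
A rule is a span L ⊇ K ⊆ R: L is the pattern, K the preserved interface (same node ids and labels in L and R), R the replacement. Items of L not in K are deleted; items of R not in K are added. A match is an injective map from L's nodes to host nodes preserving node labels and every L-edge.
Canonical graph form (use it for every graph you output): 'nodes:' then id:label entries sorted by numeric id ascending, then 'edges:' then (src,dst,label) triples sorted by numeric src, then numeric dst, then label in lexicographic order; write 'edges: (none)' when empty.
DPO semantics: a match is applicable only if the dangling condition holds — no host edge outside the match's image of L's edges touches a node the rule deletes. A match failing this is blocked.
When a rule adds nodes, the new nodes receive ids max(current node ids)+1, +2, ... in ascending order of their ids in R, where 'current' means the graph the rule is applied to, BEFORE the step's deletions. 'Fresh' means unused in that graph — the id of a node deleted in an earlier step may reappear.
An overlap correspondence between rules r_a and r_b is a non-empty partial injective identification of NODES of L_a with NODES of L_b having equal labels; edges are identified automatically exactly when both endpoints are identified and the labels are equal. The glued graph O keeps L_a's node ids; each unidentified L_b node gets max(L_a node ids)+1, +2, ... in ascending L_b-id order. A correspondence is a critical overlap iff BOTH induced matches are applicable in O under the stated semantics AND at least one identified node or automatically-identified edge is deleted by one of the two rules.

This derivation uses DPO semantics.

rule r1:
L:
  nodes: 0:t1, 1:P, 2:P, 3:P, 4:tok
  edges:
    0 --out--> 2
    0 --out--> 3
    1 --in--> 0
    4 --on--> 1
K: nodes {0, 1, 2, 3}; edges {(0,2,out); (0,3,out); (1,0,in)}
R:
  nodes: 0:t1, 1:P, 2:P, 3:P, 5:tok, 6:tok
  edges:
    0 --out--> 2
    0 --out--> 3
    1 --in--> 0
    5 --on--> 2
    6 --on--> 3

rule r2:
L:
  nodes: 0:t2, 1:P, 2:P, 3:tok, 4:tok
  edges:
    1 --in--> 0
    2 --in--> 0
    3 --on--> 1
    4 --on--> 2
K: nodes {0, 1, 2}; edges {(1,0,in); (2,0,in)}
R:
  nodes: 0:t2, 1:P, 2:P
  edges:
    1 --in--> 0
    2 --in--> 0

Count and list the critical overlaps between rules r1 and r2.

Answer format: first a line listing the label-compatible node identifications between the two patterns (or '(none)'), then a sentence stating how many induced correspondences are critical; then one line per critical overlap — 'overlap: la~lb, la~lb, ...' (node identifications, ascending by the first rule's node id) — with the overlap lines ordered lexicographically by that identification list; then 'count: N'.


label-compatible node identifications between L(r1) and L(r2): 1~1, 1~2, 2~1, 2~2, 3~1, 3~2, 4~3, 4~4
6 of the induced correspondences are critical overlaps of r1 and r2.
overlap: 1~1, 2~2, 4~3
overlap: 1~1, 3~2, 4~3
overlap: 1~1, 4~3
overlap: 1~2, 2~1, 4~4
overlap: 1~2, 3~1, 4~4
overlap: 1~2, 4~4
count: 6


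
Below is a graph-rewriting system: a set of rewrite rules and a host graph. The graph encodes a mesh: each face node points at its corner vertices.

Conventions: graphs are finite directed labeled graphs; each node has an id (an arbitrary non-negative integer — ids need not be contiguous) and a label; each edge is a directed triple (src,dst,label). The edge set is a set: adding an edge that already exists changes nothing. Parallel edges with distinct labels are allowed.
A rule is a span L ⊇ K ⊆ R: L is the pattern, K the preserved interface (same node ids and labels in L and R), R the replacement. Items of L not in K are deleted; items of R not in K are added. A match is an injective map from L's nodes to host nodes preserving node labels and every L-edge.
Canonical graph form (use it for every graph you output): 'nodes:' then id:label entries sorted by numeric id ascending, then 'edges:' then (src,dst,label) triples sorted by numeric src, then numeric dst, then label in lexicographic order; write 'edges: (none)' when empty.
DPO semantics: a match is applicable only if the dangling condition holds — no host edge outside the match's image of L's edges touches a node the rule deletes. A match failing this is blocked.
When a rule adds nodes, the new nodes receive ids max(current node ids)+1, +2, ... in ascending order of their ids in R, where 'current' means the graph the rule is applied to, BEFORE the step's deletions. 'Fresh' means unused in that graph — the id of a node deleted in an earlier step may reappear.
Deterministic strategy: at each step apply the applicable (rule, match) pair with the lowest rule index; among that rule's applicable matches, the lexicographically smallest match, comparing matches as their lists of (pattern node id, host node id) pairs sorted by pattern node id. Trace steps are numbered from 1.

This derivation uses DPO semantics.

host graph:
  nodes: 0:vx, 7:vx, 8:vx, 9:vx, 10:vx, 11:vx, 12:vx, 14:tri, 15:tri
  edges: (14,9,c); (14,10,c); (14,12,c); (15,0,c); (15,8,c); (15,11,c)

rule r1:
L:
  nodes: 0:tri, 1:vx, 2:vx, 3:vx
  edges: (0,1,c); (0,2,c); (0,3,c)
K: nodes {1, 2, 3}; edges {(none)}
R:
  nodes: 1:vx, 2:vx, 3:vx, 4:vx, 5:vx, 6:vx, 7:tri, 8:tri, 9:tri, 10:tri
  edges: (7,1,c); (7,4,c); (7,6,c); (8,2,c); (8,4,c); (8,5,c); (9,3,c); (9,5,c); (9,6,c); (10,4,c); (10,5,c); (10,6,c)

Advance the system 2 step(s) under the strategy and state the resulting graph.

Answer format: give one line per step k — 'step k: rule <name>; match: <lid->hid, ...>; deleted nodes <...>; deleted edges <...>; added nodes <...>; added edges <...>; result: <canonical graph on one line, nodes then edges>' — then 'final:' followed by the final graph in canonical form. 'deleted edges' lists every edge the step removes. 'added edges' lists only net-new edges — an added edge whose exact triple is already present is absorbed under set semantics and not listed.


step 1: rule r1; match: 0->14, 1->9, 2->10, 3->12; deleted nodes 14; deleted edges (14,9,c); (14,10,c); (14,12,c); added nodes 16, 17, 18, 19, 20, 21, 22; added edges (19,9,c); (19,16,c); (19,18,c); (20,10,c); (20,16,c); (20,17,c); (21,12,c); (21,17,c); (21,18,c); (22,16,c); (22,17,c); (22,18,c); result: nodes: 0:vx, 7:vx, 8:vx, 9:vx, 10:vx, 11:vx, 12:vx, 15:tri, 16:vx, 17:vx, 18:vx, 19:tri, 20:tri, 21:tri, 22:tri edges: (15,0,c); (15,8,c); (15,11,c); (19,9,c); (19,16,c); (19,18,c); (20,10,c); (20,16,c); (20,17,c); (21,12,c); (21,17,c); (21,18,c); (22,16,c); (22,17,c); (22,18,c)
step 2: rule r1; match: 0->15, 1->0, 2->8, 3->11; deleted nodes 15; deleted edges (15,0,c); (15,8,c); (15,11,c); added nodes 23, 24, 25, 26, 27, 28, 29; added edges (26,0,c); (26,23,c); (26,25,c); (27,8,c); (27,23,c); (27,24,c); (28,11,c); (28,24,c); (28,25,c); (29,23,c); (29,24,c); (29,25,c); result: nodes: 0:vx, 7:vx, 8:vx, 9:vx, 10:vx, 11:vx, 12:vx, 16:vx, 17:vx, 18:vx, 19:tri, 20:tri, 21:tri, 22:tri, 23:vx, 24:vx, 25:vx, 26:tri, 27:tri, 28:tri, 29:tri edges: (19,9,c); (19,16,c); (19,18,c); (20,10,c); (20,16,c); (20,17,c); (21,12,c); (21,17,c); (21,18,c); (22,16,c); (22,17,c); (22,18,c); (26,0,c); (26,23,c); (26,25,c); (27,8,c); (27,23,c); (27,24,c); (28,11,c); (28,24,c); (28,25,c); (29,23,c); (29,24,c); (29,25,c)
final:
nodes: 0:vx, 7:vx, 8:vx, 9:vx, 10:vx, 11:vx, 12:vx, 16:vx, 17:vx, 18:vx, 19:tri, 20:tri, 21:tri, 22:tri, 23:vx, 24:vx, 25:vx, 26:tri, 27:tri, 28:tri, 29:tri
edges: (19,9,c); (19,16,c); (19,18,c); (20,10,c); (20,16,c); (20,17,c); (21,12,c); (21,17,c); (21,18,c); (22,16,c); (22,17,c); (22,18,c); (26,0,c); (26,23,c); (26,25,c); (27,8,c); (27,23,c); (27,24,c); (28,11,c); (28,24,c); (28,25,c); (29,23,c); (29,24,c); (29,25,c)


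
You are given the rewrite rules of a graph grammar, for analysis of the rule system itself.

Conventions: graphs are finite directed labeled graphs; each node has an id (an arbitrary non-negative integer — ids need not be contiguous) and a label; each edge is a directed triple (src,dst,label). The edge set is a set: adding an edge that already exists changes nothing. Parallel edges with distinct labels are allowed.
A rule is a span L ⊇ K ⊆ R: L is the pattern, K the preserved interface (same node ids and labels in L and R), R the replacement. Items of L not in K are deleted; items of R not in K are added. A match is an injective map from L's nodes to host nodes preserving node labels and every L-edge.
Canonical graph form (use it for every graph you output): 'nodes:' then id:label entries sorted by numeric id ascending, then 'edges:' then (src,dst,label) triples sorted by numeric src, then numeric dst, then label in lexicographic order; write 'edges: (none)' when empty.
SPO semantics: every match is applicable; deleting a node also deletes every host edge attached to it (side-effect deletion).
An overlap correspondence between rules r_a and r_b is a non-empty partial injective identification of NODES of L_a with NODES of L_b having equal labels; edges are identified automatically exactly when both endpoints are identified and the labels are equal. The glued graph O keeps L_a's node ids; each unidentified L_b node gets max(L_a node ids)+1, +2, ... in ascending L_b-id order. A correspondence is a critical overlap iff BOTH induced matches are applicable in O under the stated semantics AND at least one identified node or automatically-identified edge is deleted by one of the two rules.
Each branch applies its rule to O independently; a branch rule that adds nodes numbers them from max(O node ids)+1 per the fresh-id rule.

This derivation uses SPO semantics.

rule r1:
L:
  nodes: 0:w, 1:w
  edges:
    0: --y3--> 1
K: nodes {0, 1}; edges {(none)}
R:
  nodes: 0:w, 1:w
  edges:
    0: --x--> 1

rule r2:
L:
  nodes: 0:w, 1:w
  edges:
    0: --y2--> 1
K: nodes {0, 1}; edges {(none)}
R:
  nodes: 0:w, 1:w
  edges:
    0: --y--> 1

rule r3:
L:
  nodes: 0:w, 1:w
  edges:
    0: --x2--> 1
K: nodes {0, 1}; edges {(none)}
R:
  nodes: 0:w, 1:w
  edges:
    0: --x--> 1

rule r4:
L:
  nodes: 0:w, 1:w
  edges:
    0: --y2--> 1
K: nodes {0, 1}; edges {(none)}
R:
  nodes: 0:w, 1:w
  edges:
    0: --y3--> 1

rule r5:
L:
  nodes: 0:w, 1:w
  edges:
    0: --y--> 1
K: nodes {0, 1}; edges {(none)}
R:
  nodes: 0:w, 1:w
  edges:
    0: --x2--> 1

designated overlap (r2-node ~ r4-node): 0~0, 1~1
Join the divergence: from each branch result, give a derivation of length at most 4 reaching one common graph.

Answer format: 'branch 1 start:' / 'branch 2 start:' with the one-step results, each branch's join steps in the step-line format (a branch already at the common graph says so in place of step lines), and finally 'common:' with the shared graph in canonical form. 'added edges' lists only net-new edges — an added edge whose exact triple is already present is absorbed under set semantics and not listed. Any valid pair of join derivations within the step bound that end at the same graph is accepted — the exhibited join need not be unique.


branch 1 start:
nodes: 0:w, 1:w
edges: (0,1,y)
branch 2 start:
nodes: 0:w, 1:w
edges: (0,1,y3)
branch 1 step 1: rule r5; match: 0->0, 1->1; deleted nodes (none); deleted edges (0,1,y); added nodes (none); added edges (0,1,x2); result: nodes: 0:w, 1:w edges: (0,1,x2)
branch 1 step 2: rule r3; match: 0->0, 1->1; deleted nodes (none); deleted edges (0,1,x2); added nodes (none); added edges (0,1,x); result: nodes: 0:w, 1:w edges: (0,1,x)
branch 2 step 1: rule r1; match: 0->0, 1->1; deleted nodes (none); deleted edges (0,1,y3); added nodes (none); added edges (0,1,x); result: nodes: 0:w, 1:w edges: (0,1,x)
common:
nodes: 0:w, 1:w
edges: (0,1,x)


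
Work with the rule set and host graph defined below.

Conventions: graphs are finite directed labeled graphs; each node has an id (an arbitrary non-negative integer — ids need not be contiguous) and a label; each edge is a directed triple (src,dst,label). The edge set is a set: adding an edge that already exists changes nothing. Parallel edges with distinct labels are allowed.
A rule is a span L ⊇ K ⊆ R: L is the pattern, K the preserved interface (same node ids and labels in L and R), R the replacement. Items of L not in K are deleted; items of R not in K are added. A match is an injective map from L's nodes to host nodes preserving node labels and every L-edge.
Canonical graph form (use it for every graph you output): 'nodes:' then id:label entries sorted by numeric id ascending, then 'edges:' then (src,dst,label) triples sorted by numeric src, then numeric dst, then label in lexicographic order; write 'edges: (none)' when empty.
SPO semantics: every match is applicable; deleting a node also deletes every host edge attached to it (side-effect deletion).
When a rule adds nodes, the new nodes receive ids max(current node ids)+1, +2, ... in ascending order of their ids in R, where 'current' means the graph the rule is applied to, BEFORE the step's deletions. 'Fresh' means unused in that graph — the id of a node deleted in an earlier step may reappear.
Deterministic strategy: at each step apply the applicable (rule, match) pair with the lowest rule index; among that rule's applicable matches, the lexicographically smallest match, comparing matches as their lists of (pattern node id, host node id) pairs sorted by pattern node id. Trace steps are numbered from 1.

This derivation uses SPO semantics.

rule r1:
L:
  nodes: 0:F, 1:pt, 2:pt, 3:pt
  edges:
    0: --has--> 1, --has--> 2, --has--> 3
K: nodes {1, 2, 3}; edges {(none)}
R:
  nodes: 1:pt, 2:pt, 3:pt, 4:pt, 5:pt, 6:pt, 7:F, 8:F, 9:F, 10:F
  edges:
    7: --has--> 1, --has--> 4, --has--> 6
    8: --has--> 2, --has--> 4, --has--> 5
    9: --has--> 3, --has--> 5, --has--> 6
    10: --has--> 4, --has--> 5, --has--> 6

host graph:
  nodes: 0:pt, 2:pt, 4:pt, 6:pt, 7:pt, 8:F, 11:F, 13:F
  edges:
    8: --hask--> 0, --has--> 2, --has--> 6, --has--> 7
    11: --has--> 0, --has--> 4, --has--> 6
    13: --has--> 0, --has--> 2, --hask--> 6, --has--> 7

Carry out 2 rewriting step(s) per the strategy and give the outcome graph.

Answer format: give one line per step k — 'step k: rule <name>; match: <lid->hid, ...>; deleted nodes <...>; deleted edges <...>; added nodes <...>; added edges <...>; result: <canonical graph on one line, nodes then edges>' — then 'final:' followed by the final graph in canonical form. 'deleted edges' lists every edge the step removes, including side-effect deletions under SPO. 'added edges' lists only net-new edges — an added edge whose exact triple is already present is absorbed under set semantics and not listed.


step 1: rule r1; match: 0->8, 1->2, 2->6, 3->7; deleted nodes 8; deleted edges (8,0,hask); (8,2,has); (8,6,has); (8,7,has); added nodes 14, 15, 16, 17, 18, 19, 20; added edges (17,2,has); (17,14,has); (17,16,has); (18,6,has); (18,14,has); (18,15,has); (19,7,has); (19,15,has); (19,16,has); (20,14,has); (20,15,has); (20,16,has); result: nodes: 0:pt, 2:pt, 4:pt, 6:pt, 7:pt, 11:F, 13:F, 14:pt, 15:pt, 16:pt, 17:F, 18:F, 19:F, 20:F edges: (11,0,has); (11,4,has); (11,6,has); (13,0,has); (13,2,has); (13,6,hask); (13,7,has); (17,2,has); (17,14,has); (17,16,has); (18,6,has); (18,14,has); (18,15,has); (19,7,has); (19,15,has); (19,16,has); (20,14,has); (20,15,has); (20,16,has)
step 2: rule r1; match: 0->11, 1->0, 2->4, 3->6; deleted nodes 11; deleted edges (11,0,has); (11,4,has); (11,6,has); added nodes 21, 22, 23, 24, 25, 26, 27; added edges (24,0,has); (24,21,has); (24,23,has); (25,4,has); (25,21,has); (25,22,has); (26,6,has); (26,22,has); (26,23,has); (27,21,has); (27,22,has); (27,23,has); result: nodes: 0:pt, 2:pt, 4:pt, 6:pt, 7:pt, 13:F, 14:pt, 15:pt, 16:pt, 17:F, 18:F, 19:F, 20:F, 21:pt, 22:pt, 23:pt, 24:F, 25:F, 26:F, 27:F edges: (13,0,has); (13,2,has); (13,6,hask); (13,7,has); (17,2,has); (17,14,has); (17,16,has); (18,6,has); (18,14,has); (18,15,has); (19,7,has); (19,15,has); (19,16,has); (20,14,has); (20,15,has); (20,16,has); (24,0,has); (24,21,has); (24,23,has); (25,4,has); (25,21,has); (25,22,has); (26,6,has); (26,22,has); (26,23,has); (27,21,has); (27,22,has); (27,23,has)
final:
nodes: 0:pt, 2:pt, 4:pt, 6:pt, 7:pt, 13:F, 14:pt, 15:pt, 16:pt, 17:F, 18:F, 19:F, 20:F, 21:pt, 22:pt, 23:pt, 24:F, 25:F, 26:F, 27:F
edges: (13,0,has); (13,2,has); (13,6,hask); (13,7,has); (17,2,has); (17,14,has); (17,16,has); (18,6,has); (18,14,has); (18,15,has); (19,7,has); (19,15,has); (19,16,has); (20,14,has); (20,15,has); (20,16,has); (24,0,has); (24,21,has); (24,23,has); (25,4,has); (25,21,has); (25,22,has); (26,6,has); (26,22,has); (26,23,has); (27,21,has); (27,22,has); (27,23,has)


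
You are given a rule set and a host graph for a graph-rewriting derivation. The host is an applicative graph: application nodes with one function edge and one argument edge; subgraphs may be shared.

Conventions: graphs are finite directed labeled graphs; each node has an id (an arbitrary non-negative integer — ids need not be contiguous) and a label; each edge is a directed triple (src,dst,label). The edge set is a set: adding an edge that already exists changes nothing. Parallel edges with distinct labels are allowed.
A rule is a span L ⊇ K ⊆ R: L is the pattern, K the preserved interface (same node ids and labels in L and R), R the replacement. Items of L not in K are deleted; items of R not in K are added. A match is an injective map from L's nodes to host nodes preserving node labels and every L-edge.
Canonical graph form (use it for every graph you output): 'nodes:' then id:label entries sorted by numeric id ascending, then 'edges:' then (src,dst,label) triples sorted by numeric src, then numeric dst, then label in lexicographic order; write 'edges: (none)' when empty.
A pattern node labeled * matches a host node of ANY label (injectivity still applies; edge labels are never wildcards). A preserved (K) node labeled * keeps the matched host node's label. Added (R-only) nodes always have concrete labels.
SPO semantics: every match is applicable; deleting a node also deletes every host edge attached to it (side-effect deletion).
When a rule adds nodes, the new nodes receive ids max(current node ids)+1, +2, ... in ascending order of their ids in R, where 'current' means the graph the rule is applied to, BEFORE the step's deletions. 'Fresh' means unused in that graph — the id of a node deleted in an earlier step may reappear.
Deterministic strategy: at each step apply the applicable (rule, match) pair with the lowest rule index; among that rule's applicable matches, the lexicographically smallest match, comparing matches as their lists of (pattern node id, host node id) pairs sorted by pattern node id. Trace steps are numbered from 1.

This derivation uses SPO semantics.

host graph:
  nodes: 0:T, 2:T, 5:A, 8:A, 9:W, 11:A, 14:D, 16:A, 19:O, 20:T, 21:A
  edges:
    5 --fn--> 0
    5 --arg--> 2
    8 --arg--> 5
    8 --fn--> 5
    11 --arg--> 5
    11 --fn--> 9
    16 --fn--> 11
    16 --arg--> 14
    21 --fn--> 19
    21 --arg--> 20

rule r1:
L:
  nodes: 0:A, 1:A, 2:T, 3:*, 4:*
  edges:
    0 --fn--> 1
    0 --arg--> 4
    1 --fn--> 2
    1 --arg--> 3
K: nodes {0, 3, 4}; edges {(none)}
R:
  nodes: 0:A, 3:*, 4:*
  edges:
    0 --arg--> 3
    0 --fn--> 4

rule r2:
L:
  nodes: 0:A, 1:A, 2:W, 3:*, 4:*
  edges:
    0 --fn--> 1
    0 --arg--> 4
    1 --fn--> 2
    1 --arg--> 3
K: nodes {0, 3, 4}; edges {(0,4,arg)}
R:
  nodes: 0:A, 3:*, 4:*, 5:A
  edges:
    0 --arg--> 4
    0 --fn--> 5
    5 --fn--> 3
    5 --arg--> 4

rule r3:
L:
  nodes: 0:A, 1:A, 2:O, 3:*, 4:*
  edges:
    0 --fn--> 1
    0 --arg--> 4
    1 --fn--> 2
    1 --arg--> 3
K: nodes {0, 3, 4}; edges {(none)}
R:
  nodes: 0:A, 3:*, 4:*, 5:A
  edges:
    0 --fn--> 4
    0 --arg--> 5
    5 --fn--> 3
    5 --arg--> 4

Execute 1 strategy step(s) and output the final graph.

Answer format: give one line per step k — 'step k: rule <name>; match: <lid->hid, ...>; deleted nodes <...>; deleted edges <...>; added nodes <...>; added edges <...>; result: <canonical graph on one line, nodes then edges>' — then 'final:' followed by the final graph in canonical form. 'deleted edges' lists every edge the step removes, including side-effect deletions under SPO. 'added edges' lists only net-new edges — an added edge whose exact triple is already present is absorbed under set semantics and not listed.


step 1: rule r2; match: 0->16, 1->11, 2->9, 3->5, 4->14; deleted nodes 9, 11; deleted edges (11,5,arg); (11,9,fn); (16,11,fn); added nodes 22; added edges (16,22,fn); (22,5,fn); (22,14,arg); result: nodes: 0:T, 2:T, 5:A, 8:A, 14:D, 16:A, 19:O, 20:T, 21:A, 22:A edges: (5,0,fn); (5,2,arg); (8,5,arg); (8,5,fn); (16,14,arg); (16,22,fn); (21,19,fn); (21,20,arg); (22,5,fn); (22,14,arg)
final:
nodes: 0:T, 2:T, 5:A, 8:A, 14:D, 16:A, 19:O, 20:T, 21:A, 22:A
edges: (5,0,fn); (5,2,arg); (8,5,arg); (8,5,fn); (16,14,arg); (16,22,fn); (21,19,fn); (21,20,arg); (22,5,fn); (22,14,arg)


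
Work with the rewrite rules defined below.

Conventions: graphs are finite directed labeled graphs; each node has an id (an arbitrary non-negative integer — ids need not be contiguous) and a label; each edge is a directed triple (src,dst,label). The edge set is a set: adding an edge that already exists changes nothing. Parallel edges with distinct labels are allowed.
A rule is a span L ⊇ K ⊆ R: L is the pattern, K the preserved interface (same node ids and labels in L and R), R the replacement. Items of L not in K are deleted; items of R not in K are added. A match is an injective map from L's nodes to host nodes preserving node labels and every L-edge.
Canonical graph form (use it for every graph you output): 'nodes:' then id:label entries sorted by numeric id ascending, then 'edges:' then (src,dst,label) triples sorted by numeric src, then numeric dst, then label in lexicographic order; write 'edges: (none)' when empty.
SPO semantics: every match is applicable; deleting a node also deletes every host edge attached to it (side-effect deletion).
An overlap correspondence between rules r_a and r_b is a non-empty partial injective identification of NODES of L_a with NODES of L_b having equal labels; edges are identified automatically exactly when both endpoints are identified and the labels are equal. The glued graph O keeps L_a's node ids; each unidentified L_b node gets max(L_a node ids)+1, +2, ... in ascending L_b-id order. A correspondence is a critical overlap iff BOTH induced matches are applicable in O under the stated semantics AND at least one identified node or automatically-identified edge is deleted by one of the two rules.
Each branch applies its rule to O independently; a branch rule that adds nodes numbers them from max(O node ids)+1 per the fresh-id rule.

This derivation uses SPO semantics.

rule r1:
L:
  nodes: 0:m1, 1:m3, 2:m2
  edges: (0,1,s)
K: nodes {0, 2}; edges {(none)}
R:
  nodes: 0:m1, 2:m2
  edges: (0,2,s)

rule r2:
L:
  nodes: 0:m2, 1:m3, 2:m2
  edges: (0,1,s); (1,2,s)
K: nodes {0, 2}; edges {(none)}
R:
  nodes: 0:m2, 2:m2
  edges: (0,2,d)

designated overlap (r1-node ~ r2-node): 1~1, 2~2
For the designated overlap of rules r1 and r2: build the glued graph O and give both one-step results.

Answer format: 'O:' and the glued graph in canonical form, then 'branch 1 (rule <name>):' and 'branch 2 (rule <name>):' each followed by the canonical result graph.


O:
nodes: 0:m1, 1:m3, 2:m2, 3:m2
edges: (0,1,s); (1,2,s); (3,1,s)
branch 1 (rule r1):
nodes: 0:m1, 2:m2, 3:m2
edges: (0,2,s)
branch 2 (rule r2):
nodes: 0:m1, 2:m2, 3:m2
edges: (3,2,d)
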